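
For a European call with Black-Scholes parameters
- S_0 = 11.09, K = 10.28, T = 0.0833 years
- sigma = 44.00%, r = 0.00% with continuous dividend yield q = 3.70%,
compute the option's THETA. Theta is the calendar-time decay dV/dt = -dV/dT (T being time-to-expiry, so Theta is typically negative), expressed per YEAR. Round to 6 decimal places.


Answer: Theta = -2.443833

Derivation:
d1 = 0.6364582180; d2 = 0.5094665647
phi(d1) = 0.3257978882; exp(-qT) = 0.9969226448; exp(-rT) = 1.0000000000
Theta = -S*exp(-qT)*phi(d1)*sigma/(2*sqrt(T)) - r*K*exp(-rT)*N(d2) + q*S*exp(-qT)*N(d1)
N(d1) = 0.7377610972; N(d2) = 0.6947873856; sqrt(T) = 0.2886173938
Term 1 = -11.0900 * 0.9969226448 * 0.3257978882 * 0.4400 / (2 * 0.2886173938) = -2.7456264638
Term 2 = -0.0000 * 10.2800 * 1.0000000000 * 0.6947873856 = -0.0000000000
Term 3 = 0.0370 * 11.0900 * 0.9969226448 * 0.7377610972 = 0.3017939171
Theta = -2.7456264638 + (-0.0000000000) + (0.3017939171) = -2.443833


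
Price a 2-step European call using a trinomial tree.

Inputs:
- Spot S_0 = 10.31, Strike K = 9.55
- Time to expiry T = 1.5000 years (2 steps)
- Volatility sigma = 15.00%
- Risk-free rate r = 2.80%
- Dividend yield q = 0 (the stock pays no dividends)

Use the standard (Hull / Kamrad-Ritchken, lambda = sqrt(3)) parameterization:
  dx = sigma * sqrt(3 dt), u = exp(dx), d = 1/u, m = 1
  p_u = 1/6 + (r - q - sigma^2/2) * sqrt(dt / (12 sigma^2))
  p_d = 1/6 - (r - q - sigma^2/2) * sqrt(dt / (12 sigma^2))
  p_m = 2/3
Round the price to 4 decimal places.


Answer: Price = V(0,0) = 1.4398

Derivation:
dt = T/N = 0.750000; dx = sigma*sqrt(3*dt) = 0.225000
u = exp(dx) = 1.252323; d = 1/u = 0.798516
p_u = 0.194583, p_m = 0.666667, p_d = 0.138750
Discount per step: exp(-r*dt) = 0.979219
Stock lattice S(k, j) with j the centered position index:
  k=0: S(0,+0) = 10.3100
  k=1: S(1,-1) = 8.2327; S(1,+0) = 10.3100; S(1,+1) = 12.9114
  k=2: S(2,-2) = 6.5739; S(2,-1) = 8.2327; S(2,+0) = 10.3100; S(2,+1) = 12.9114; S(2,+2) = 16.1693
Terminal payoffs V(N, j) = max(S_T - K, 0):
  V(2,-2) = 0.000000; V(2,-1) = 0.000000; V(2,+0) = 0.760000; V(2,+1) = 3.361447; V(2,+2) = 6.619299
Backward induction: V(k, j) = exp(-r*dt) * [p_u * V(k+1, j+1) + p_m * V(k+1, j) + p_d * V(k+1, j-1)]
  V(1,-1) = exp(-r*dt) * [p_u*0.760000 + p_m*0.000000 + p_d*0.000000] = 0.144810
  V(1,+0) = exp(-r*dt) * [p_u*3.361447 + p_m*0.760000 + p_d*0.000000] = 1.136627
  V(1,+1) = exp(-r*dt) * [p_u*6.619299 + p_m*3.361447 + p_d*0.760000] = 3.558893
  V(0,+0) = exp(-r*dt) * [p_u*3.558893 + p_m*1.136627 + p_d*0.144810] = 1.439790


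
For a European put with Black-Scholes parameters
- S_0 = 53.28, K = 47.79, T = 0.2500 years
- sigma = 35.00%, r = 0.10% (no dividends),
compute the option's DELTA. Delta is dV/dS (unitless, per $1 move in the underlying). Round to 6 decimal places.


Answer: Delta = -0.238751

Derivation:
d1 = 0.7103263637; d2 = 0.5353263637
phi(d1) = 0.3099884300; exp(-qT) = 1.0000000000; exp(-rT) = 0.9997500312
N(-d1) = 0.2387508874
Delta = -exp(-qT) * N(-d1) = -1.0000000000 * 0.2387508874 = -0.238751


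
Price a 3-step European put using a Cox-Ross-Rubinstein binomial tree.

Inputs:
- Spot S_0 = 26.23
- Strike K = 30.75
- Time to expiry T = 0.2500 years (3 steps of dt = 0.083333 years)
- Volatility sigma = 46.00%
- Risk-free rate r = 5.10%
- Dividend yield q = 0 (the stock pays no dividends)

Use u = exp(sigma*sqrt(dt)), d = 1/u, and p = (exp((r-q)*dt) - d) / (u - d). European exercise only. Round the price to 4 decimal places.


dt = T/N = 0.083333
u = exp(sigma*sqrt(dt)) = 1.142011; d = 1/u = 0.875648
p = (exp((r-q)*dt) - d) / (u - d) = 0.482841
Discount per step: exp(-r*dt) = 0.995759
Stock lattice S(k, i) with i counting down-moves:
  k=0: S(0,0) = 26.2300
  k=1: S(1,0) = 29.9549; S(1,1) = 22.9683
  k=2: S(2,0) = 34.2089; S(2,1) = 26.2300; S(2,2) = 20.1121
  k=3: S(3,0) = 39.0669; S(3,1) = 29.9549; S(3,2) = 22.9683; S(3,3) = 17.6111
Terminal payoffs V(N, i) = max(K - S_T, 0):
  V(3,0) = 0.000000; V(3,1) = 0.795057; V(3,2) = 7.781741; V(3,3) = 13.138852
Backward induction: V(k, i) = exp(-r*dt) * [p * V(k+1, i) + (1-p) * V(k+1, i+1)].
  V(2,0) = exp(-r*dt) * [p*0.000000 + (1-p)*0.795057] = 0.409427
  V(2,1) = exp(-r*dt) * [p*0.795057 + (1-p)*7.781741] = 4.389590
  V(2,2) = exp(-r*dt) * [p*7.781741 + (1-p)*13.138852] = 10.507469
  V(1,0) = exp(-r*dt) * [p*0.409427 + (1-p)*4.389590] = 2.457339
  V(1,1) = exp(-r*dt) * [p*4.389590 + (1-p)*10.507469] = 7.521473
  V(0,0) = exp(-r*dt) * [p*2.457339 + (1-p)*7.521473] = 5.054775

Answer: Price = V(0,0) = 5.0548


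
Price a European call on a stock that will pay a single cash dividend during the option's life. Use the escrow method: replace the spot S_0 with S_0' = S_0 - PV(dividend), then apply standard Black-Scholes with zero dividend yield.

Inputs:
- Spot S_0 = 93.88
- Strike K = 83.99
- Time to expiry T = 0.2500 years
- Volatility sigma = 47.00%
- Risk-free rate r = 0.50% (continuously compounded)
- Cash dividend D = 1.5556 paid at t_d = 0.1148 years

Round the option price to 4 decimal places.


Answer: Price = 13.1338

Derivation:
PV(D) = D * exp(-r * t_d) = 1.5556 * 0.99942616 = 1.55470734
S_0' = S_0 - PV(D) = 93.8800 - 1.55470734 = 92.32529266
d1 = (ln(S_0'/K) + (r + sigma^2/2)*T) / (sigma*sqrt(T)) = 0.52545909
d2 = d1 - sigma*sqrt(T) = 0.29045909
exp(-rT) = 0.99875078
N(d1) = 0.70036796; N(d2) = 0.61426748
C = S_0' * N(d1) - K * exp(-rT) * N(d2) = 92.32529266 * 0.70036796 - 83.9900 * 0.99875078 * 0.61426748 = 13.1338


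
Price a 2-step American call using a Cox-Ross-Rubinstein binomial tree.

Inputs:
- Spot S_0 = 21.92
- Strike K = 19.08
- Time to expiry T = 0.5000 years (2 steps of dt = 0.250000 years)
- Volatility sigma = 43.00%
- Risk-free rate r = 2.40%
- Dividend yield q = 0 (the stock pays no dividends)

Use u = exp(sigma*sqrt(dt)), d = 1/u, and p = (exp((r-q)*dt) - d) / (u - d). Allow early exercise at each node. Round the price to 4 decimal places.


dt = T/N = 0.250000
u = exp(sigma*sqrt(dt)) = 1.239862; d = 1/u = 0.806541
p = (exp((r-q)*dt) - d) / (u - d) = 0.460344
Discount per step: exp(-r*dt) = 0.994018
Stock lattice S(k, i) with i counting down-moves:
  k=0: S(0,0) = 21.9200
  k=1: S(1,0) = 27.1778; S(1,1) = 17.6794
  k=2: S(2,0) = 33.6967; S(2,1) = 21.9200; S(2,2) = 14.2592
Terminal payoffs V(N, i) = max(S_T - K, 0):
  V(2,0) = 14.616685; V(2,1) = 2.840000; V(2,2) = 0.000000
Backward induction: V(k, i) = exp(-r*dt) * [p * V(k+1, i) + (1-p) * V(k+1, i+1)]; then take max(V_cont, immediate exercise) for American.
  V(1,0) = exp(-r*dt) * [p*14.616685 + (1-p)*2.840000] = 8.211910; exercise = 8.097773; V(1,0) = max -> 8.211910
  V(1,1) = exp(-r*dt) * [p*2.840000 + (1-p)*0.000000] = 1.299557; exercise = 0.000000; V(1,1) = max -> 1.299557
  V(0,0) = exp(-r*dt) * [p*8.211910 + (1-p)*1.299557] = 4.454810; exercise = 2.840000; V(0,0) = max -> 4.454810

Answer: Price = V(0,0) = 4.4548


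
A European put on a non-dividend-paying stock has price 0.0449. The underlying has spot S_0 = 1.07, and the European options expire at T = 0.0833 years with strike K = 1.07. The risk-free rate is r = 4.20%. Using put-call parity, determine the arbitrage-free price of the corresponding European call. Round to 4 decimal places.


Put-call parity: C - P = S_0 * exp(-qT) - K * exp(-rT).
S_0 * exp(-qT) = 1.0700 * 1.00000000 = 1.07000000
K * exp(-rT) = 1.0700 * 0.99650751 = 1.06626304
C = P + S*exp(-qT) - K*exp(-rT)
C = 0.0449 + 1.07000000 - 1.06626304 = 0.0486

Answer: Call price = 0.0486


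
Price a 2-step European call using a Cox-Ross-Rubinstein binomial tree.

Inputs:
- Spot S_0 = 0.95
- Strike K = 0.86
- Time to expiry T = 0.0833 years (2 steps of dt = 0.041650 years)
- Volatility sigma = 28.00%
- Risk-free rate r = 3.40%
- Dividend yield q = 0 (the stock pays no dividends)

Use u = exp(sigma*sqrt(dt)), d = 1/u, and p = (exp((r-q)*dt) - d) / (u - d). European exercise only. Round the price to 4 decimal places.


dt = T/N = 0.041650
u = exp(sigma*sqrt(dt)) = 1.058808; d = 1/u = 0.944459
p = (exp((r-q)*dt) - d) / (u - d) = 0.498111
Discount per step: exp(-r*dt) = 0.998585
Stock lattice S(k, i) with i counting down-moves:
  k=0: S(0,0) = 0.9500
  k=1: S(1,0) = 1.0059; S(1,1) = 0.8972
  k=2: S(2,0) = 1.0650; S(2,1) = 0.9500; S(2,2) = 0.8474
Terminal payoffs V(N, i) = max(S_T - K, 0):
  V(2,0) = 0.205020; V(2,1) = 0.090000; V(2,2) = 0.000000
Backward induction: V(k, i) = exp(-r*dt) * [p * V(k+1, i) + (1-p) * V(k+1, i+1)].
  V(1,0) = exp(-r*dt) * [p*0.205020 + (1-p)*0.090000] = 0.147084
  V(1,1) = exp(-r*dt) * [p*0.090000 + (1-p)*0.000000] = 0.044767
  V(0,0) = exp(-r*dt) * [p*0.147084 + (1-p)*0.044767] = 0.095597

Answer: Price = V(0,0) = 0.0956


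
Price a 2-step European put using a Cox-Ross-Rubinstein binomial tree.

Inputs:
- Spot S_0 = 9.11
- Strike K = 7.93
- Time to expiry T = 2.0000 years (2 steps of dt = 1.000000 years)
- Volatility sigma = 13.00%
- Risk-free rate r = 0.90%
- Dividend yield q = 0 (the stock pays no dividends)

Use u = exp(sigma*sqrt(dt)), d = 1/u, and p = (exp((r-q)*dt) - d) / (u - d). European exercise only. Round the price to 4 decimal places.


Answer: Price = V(0,0) = 0.2204

Derivation:
dt = T/N = 1.000000
u = exp(sigma*sqrt(dt)) = 1.138828; d = 1/u = 0.878095
p = (exp((r-q)*dt) - d) / (u - d) = 0.502220
Discount per step: exp(-r*dt) = 0.991040
Stock lattice S(k, i) with i counting down-moves:
  k=0: S(0,0) = 9.1100
  k=1: S(1,0) = 10.3747; S(1,1) = 7.9994
  k=2: S(2,0) = 11.8150; S(2,1) = 9.1100; S(2,2) = 7.0243
Terminal payoffs V(N, i) = max(K - S_T, 0):
  V(2,0) = 0.000000; V(2,1) = 0.000000; V(2,2) = 0.905720
Backward induction: V(k, i) = exp(-r*dt) * [p * V(k+1, i) + (1-p) * V(k+1, i+1)].
  V(1,0) = exp(-r*dt) * [p*0.000000 + (1-p)*0.000000] = 0.000000
  V(1,1) = exp(-r*dt) * [p*0.000000 + (1-p)*0.905720] = 0.446810
  V(0,0) = exp(-r*dt) * [p*0.000000 + (1-p)*0.446810] = 0.220421


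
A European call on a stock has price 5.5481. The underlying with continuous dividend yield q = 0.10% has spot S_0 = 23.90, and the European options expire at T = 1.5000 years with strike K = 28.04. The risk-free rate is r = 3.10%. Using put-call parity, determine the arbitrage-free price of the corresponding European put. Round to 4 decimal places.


Answer: Put price = 8.4499

Derivation:
Put-call parity: C - P = S_0 * exp(-qT) - K * exp(-rT).
S_0 * exp(-qT) = 23.9000 * 0.99850112 = 23.86417687
K * exp(-rT) = 28.0400 * 0.95456456 = 26.76599028
P = C - S*exp(-qT) + K*exp(-rT)
P = 5.5481 - 23.86417687 + 26.76599028 = 8.4499


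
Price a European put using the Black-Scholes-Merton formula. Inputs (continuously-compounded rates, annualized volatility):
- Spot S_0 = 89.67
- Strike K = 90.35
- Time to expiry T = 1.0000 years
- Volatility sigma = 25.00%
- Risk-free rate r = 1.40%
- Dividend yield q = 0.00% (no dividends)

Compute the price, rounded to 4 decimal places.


d1 = (ln(S/K) + (r - q + 0.5*sigma^2) * T) / (sigma * sqrt(T)) = 0.15078099
d2 = d1 - sigma * sqrt(T) = -0.09921901
exp(-rT) = 0.98609754; exp(-qT) = 1.00000000
P = K * exp(-rT) * N(-d2) - S_0 * exp(-qT) * N(-d1)
N(-d1) = 0.44007424; N(-d2) = 0.53951781
P = 90.3500 * 0.98609754 * 0.53951781 - 89.6700 * 1.00000000 * 0.44007424 = 8.6063

Answer: Price = 8.6063


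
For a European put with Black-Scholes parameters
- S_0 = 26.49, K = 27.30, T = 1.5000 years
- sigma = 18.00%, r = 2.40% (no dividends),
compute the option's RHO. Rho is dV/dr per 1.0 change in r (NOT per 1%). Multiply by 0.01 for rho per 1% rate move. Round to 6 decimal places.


d1 = 0.1369019867; d2 = -0.0835520902
phi(d1) = 0.3952212240; exp(-qT) = 1.0000000000; exp(-rT) = 0.9646402935
N(-d2) = 0.5332937199
Rho = -K*T*exp(-rT)*N(-d2) = -27.3000 * 1.5000 * 0.9646402935 * 0.5332937199 = -21.066179

Answer: Rho = -21.066179


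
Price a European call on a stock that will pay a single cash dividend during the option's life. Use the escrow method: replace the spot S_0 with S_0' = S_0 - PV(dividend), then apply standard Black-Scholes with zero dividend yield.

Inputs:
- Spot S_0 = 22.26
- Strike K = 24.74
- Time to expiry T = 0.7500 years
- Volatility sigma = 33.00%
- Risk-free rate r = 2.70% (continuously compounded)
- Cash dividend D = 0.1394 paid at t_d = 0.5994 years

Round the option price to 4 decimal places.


PV(D) = D * exp(-r * t_d) = 0.1394 * 0.98394645 = 0.13716214
S_0' = S_0 - PV(D) = 22.2600 - 0.13716214 = 22.12283786
d1 = (ln(S_0'/K) + (r + sigma^2/2)*T) / (sigma*sqrt(T)) = -0.17748589
d2 = d1 - sigma*sqrt(T) = -0.46327427
exp(-rT) = 0.97995365
N(d1) = 0.42956338; N(d2) = 0.32158389
C = S_0' * N(d1) - K * exp(-rT) * N(d2) = 22.12283786 * 0.42956338 - 24.7400 * 0.97995365 * 0.32158389 = 1.7067

Answer: Price = 1.7067


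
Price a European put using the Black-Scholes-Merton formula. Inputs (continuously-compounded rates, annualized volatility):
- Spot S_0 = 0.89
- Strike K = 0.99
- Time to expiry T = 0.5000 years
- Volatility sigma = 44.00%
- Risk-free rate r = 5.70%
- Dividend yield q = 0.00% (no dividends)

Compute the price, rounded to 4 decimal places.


Answer: Price = 0.1541

Derivation:
d1 = (ln(S/K) + (r - q + 0.5*sigma^2) * T) / (sigma * sqrt(T)) = -0.09508491
d2 = d1 - sigma * sqrt(T) = -0.40621189
exp(-rT) = 0.97190229; exp(-qT) = 1.00000000
P = K * exp(-rT) * N(-d2) - S_0 * exp(-qT) * N(-d1)
N(-d1) = 0.53787631; N(-d2) = 0.65770654
P = 0.9900 * 0.97190229 * 0.65770654 - 0.8900 * 1.00000000 * 0.53787631 = 0.1541


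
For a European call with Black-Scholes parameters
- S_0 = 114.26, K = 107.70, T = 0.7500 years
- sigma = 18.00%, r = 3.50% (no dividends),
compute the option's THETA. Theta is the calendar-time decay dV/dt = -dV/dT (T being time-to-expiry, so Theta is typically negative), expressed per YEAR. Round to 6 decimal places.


d1 = 0.6256357987; d2 = 0.4697512260
phi(d1) = 0.3280305255; exp(-qT) = 1.0000000000; exp(-rT) = 0.9740915363
Theta = -S*exp(-qT)*phi(d1)*sigma/(2*sqrt(T)) - r*K*exp(-rT)*N(d2) + q*S*exp(-qT)*N(d1)
N(d1) = 0.7342230738; N(d2) = 0.6807336177; sqrt(T) = 0.8660254038
Term 1 = -114.2600 * 1.0000000000 * 0.3280305255 * 0.1800 / (2 * 0.8660254038) = -3.8951156526
Term 2 = -0.0350 * 107.7000 * 0.9740915363 * 0.6807336177 = -2.4995435967
Term 3 = 0 (no dividend yield, q = 0)
Theta = -3.8951156526 + (-2.4995435967) + (0.0000000000) = -6.394659

Answer: Theta = -6.394659


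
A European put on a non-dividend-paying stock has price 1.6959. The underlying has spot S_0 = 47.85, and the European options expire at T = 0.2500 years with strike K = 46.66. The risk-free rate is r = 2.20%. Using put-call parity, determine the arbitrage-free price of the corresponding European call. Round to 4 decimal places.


Answer: Call price = 3.1418

Derivation:
Put-call parity: C - P = S_0 * exp(-qT) - K * exp(-rT).
S_0 * exp(-qT) = 47.8500 * 1.00000000 = 47.85000000
K * exp(-rT) = 46.6600 * 0.99451510 = 46.40407444
C = P + S*exp(-qT) - K*exp(-rT)
C = 1.6959 + 47.85000000 - 46.40407444 = 3.1418


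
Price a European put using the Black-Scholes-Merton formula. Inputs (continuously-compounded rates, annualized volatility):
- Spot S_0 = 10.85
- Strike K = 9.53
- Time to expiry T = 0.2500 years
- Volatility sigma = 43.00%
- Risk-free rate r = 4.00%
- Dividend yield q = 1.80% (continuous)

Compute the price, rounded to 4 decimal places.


Answer: Price = 0.3481

Derivation:
d1 = (ln(S/K) + (r - q + 0.5*sigma^2) * T) / (sigma * sqrt(T)) = 0.73643192
d2 = d1 - sigma * sqrt(T) = 0.52143192
exp(-rT) = 0.99004983; exp(-qT) = 0.99551011
P = K * exp(-rT) * N(-d2) - S_0 * exp(-qT) * N(-d1)
N(-d1) = 0.23073394; N(-d2) = 0.30103296
P = 9.5300 * 0.99004983 * 0.30103296 - 10.8500 * 0.99551011 * 0.23073394 = 0.3481


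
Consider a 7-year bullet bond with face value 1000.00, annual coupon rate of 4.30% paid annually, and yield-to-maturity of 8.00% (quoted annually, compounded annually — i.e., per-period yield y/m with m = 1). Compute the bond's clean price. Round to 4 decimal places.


Answer: Price = 807.3643

Derivation:
Coupon per period c = face * coupon_rate / m = 43.000000
Periods per year m = 1; per-period yield y/m = 0.080000
Number of cashflows N = 7
Cashflows (t years, CF_t, discount factor 1/(1+y/m)^(m*t), PV):
  t = 1.0000: CF_t = 43.000000, DF = 0.925926, PV = 39.814815
  t = 2.0000: CF_t = 43.000000, DF = 0.857339, PV = 36.865569
  t = 3.0000: CF_t = 43.000000, DF = 0.793832, PV = 34.134786
  t = 4.0000: CF_t = 43.000000, DF = 0.735030, PV = 31.606284
  t = 5.0000: CF_t = 43.000000, DF = 0.680583, PV = 29.265077
  t = 6.0000: CF_t = 43.000000, DF = 0.630170, PV = 27.097294
  t = 7.0000: CF_t = 1043.000000, DF = 0.583490, PV = 608.580482
Price P = sum_t PV_t = 807.364308


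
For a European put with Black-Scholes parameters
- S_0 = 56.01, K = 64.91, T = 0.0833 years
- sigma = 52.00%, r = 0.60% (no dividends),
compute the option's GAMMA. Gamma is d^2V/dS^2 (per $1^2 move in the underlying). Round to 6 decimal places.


Answer: Gamma = 0.031533

Derivation:
d1 = -0.9042413653; d2 = -1.0543224100
phi(d1) = 0.2650690936; exp(-qT) = 1.0000000000; exp(-rT) = 0.9995003249
Gamma = exp(-qT) * phi(d1) / (S * sigma * sqrt(T)) = 1.0000000000 * 0.2650690936 / (56.0100 * 0.5200 * 0.2886173938) = 0.031533


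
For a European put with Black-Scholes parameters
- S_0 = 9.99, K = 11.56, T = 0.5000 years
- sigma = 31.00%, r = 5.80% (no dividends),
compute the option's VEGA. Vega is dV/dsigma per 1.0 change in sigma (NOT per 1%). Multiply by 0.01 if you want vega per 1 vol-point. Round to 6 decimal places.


d1 = -0.4239961463; d2 = -0.6431992485
phi(d1) = 0.3646472251; exp(-qT) = 1.0000000000; exp(-rT) = 0.9714164645
Vega = S * exp(-qT) * phi(d1) * sqrt(T) = 9.9900 * 1.0000000000 * 0.3646472251 * 0.7071067812 = 2.575867

Answer: Vega = 2.575867


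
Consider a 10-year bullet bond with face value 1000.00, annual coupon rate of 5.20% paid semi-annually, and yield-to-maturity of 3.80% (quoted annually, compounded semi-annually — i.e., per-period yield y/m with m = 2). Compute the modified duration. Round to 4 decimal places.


Coupon per period c = face * coupon_rate / m = 26.000000
Periods per year m = 2; per-period yield y/m = 0.019000
Number of cashflows N = 20
Cashflows (t years, CF_t, discount factor 1/(1+y/m)^(m*t), PV):
  t = 0.5000: CF_t = 26.000000, DF = 0.981354, PV = 25.515211
  t = 1.0000: CF_t = 26.000000, DF = 0.963056, PV = 25.039461
  t = 1.5000: CF_t = 26.000000, DF = 0.945099, PV = 24.572582
  t = 2.0000: CF_t = 26.000000, DF = 0.927477, PV = 24.114408
  t = 2.5000: CF_t = 26.000000, DF = 0.910184, PV = 23.664778
  t = 3.0000: CF_t = 26.000000, DF = 0.893213, PV = 23.223531
  t = 3.5000: CF_t = 26.000000, DF = 0.876558, PV = 22.790511
  t = 4.0000: CF_t = 26.000000, DF = 0.860214, PV = 22.365565
  t = 4.5000: CF_t = 26.000000, DF = 0.844175, PV = 21.948543
  t = 5.0000: CF_t = 26.000000, DF = 0.828434, PV = 21.539296
  t = 5.5000: CF_t = 26.000000, DF = 0.812988, PV = 21.137680
  t = 6.0000: CF_t = 26.000000, DF = 0.797829, PV = 20.743553
  t = 6.5000: CF_t = 26.000000, DF = 0.782953, PV = 20.356774
  t = 7.0000: CF_t = 26.000000, DF = 0.768354, PV = 19.977207
  t = 7.5000: CF_t = 26.000000, DF = 0.754028, PV = 19.604717
  t = 8.0000: CF_t = 26.000000, DF = 0.739968, PV = 19.239173
  t = 8.5000: CF_t = 26.000000, DF = 0.726171, PV = 18.880445
  t = 9.0000: CF_t = 26.000000, DF = 0.712631, PV = 18.528405
  t = 9.5000: CF_t = 26.000000, DF = 0.699343, PV = 18.182929
  t = 10.0000: CF_t = 1026.000000, DF = 0.686304, PV = 704.147563
Price P = sum_t PV_t = 1115.572333
First compute Macaulay numerator sum_t t * PV_t:
  t * PV_t at t = 0.5000: 12.757605
  t * PV_t at t = 1.0000: 25.039461
  t * PV_t at t = 1.5000: 36.858873
  t * PV_t at t = 2.0000: 48.228817
  t * PV_t at t = 2.5000: 59.161944
  t * PV_t at t = 3.0000: 69.670592
  t * PV_t at t = 3.5000: 79.766788
  t * PV_t at t = 4.0000: 89.462260
  t * PV_t at t = 4.5000: 98.768443
  t * PV_t at t = 5.0000: 107.696481
  t * PV_t at t = 5.5000: 116.257241
  t * PV_t at t = 6.0000: 124.461316
  t * PV_t at t = 6.5000: 132.319031
  t * PV_t at t = 7.0000: 139.840450
  t * PV_t at t = 7.5000: 147.035381
  t * PV_t at t = 8.0000: 153.913385
  t * PV_t at t = 8.5000: 160.483780
  t * PV_t at t = 9.0000: 166.755645
  t * PV_t at t = 9.5000: 172.737829
  t * PV_t at t = 10.0000: 7041.475631
Macaulay duration D = 8982.690955 / 1115.572333 = 8.052092
Modified duration = D / (1 + y/m) = 8.052092 / (1 + 0.019000) = 7.901955

Answer: Modified duration = 7.9020


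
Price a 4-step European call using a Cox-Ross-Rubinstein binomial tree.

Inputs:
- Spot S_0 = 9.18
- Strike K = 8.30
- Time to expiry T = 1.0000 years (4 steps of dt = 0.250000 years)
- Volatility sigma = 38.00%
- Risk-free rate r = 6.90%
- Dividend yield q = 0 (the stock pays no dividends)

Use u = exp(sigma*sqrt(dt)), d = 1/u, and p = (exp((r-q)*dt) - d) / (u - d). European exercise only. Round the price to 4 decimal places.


dt = T/N = 0.250000
u = exp(sigma*sqrt(dt)) = 1.209250; d = 1/u = 0.826959
p = (exp((r-q)*dt) - d) / (u - d) = 0.498157
Discount per step: exp(-r*dt) = 0.982898
Stock lattice S(k, i) with i counting down-moves:
  k=0: S(0,0) = 9.1800
  k=1: S(1,0) = 11.1009; S(1,1) = 7.5915
  k=2: S(2,0) = 13.4238; S(2,1) = 9.1800; S(2,2) = 6.2778
  k=3: S(3,0) = 16.2327; S(3,1) = 11.1009; S(3,2) = 7.5915; S(3,3) = 5.1915
  k=4: S(4,0) = 19.6294; S(4,1) = 13.4238; S(4,2) = 9.1800; S(4,3) = 6.2778; S(4,4) = 4.2932
Terminal payoffs V(N, i) = max(S_T - K, 0):
  V(4,0) = 11.329376; V(4,1) = 5.123773; V(4,2) = 0.880000; V(4,3) = 0.000000; V(4,4) = 0.000000
Backward induction: V(k, i) = exp(-r*dt) * [p * V(k+1, i) + (1-p) * V(k+1, i+1)].
  V(3,0) = exp(-r*dt) * [p*11.329376 + (1-p)*5.123773] = 8.074639
  V(3,1) = exp(-r*dt) * [p*5.123773 + (1-p)*0.880000] = 2.942858
  V(3,2) = exp(-r*dt) * [p*0.880000 + (1-p)*0.000000] = 0.430881
  V(3,3) = exp(-r*dt) * [p*0.000000 + (1-p)*0.000000] = 0.000000
  V(2,0) = exp(-r*dt) * [p*8.074639 + (1-p)*2.942858] = 5.405239
  V(2,1) = exp(-r*dt) * [p*2.942858 + (1-p)*0.430881] = 1.653469
  V(2,2) = exp(-r*dt) * [p*0.430881 + (1-p)*0.000000] = 0.210975
  V(1,0) = exp(-r*dt) * [p*5.405239 + (1-p)*1.653469] = 3.462197
  V(1,1) = exp(-r*dt) * [p*1.653469 + (1-p)*0.210975] = 0.913666
  V(0,0) = exp(-r*dt) * [p*3.462197 + (1-p)*0.913666] = 2.145895

Answer: Price = V(0,0) = 2.1459


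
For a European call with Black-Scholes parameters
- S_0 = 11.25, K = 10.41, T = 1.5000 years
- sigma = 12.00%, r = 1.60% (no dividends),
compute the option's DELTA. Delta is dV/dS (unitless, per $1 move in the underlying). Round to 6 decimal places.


Answer: Delta = 0.777803

Derivation:
d1 = 0.7647936089; d2 = 0.6178242244
phi(d1) = 0.2977821306; exp(-qT) = 1.0000000000; exp(-rT) = 0.9762857098
N(d1) = 0.7778027730
Delta = exp(-qT) * N(d1) = 1.0000000000 * 0.7778027730 = 0.777803


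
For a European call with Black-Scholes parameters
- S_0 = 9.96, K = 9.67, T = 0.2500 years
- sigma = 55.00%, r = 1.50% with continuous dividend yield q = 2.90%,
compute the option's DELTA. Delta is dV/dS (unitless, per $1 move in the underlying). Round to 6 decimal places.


Answer: Delta = 0.587542

Derivation:
d1 = 0.2322227714; d2 = -0.0427772286
phi(d1) = 0.3883290464; exp(-qT) = 0.9927762179; exp(-rT) = 0.9962570225
N(d1) = 0.5918175039
Delta = exp(-qT) * N(d1) = 0.9927762179 * 0.5918175039 = 0.587542


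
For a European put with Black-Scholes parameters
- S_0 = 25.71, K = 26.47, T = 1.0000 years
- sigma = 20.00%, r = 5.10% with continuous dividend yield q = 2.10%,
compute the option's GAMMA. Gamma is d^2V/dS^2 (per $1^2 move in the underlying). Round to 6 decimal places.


Answer: Gamma = 0.075560

Derivation:
d1 = 0.1043400252; d2 = -0.0956599748
phi(d1) = 0.3967765696; exp(-qT) = 0.9792189646; exp(-rT) = 0.9502786705
Gamma = exp(-qT) * phi(d1) / (S * sigma * sqrt(T)) = 0.9792189646 * 0.3967765696 / (25.7100 * 0.2000 * 1.0000000000) = 0.075560


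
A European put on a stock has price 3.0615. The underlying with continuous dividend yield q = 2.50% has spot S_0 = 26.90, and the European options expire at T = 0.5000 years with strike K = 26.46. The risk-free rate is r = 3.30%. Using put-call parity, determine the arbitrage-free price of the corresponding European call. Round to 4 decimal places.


Answer: Call price = 3.6004

Derivation:
Put-call parity: C - P = S_0 * exp(-qT) - K * exp(-rT).
S_0 * exp(-qT) = 26.9000 * 0.98757780 = 26.56584283
K * exp(-rT) = 26.4600 * 0.98363538 = 26.02699214
C = P + S*exp(-qT) - K*exp(-rT)
C = 3.0615 + 26.56584283 - 26.02699214 = 3.6004


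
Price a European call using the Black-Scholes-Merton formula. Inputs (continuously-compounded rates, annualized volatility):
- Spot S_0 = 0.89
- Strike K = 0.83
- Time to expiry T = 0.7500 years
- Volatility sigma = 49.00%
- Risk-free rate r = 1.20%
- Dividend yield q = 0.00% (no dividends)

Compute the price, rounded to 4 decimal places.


Answer: Price = 0.1800

Derivation:
d1 = (ln(S/K) + (r - q + 0.5*sigma^2) * T) / (sigma * sqrt(T)) = 0.39786094
d2 = d1 - sigma * sqrt(T) = -0.02649151
exp(-rT) = 0.99104038; exp(-qT) = 1.00000000
C = S_0 * exp(-qT) * N(d1) - K * exp(-rT) * N(d2)
N(d1) = 0.65463365; N(d2) = 0.48943265
C = 0.8900 * 1.00000000 * 0.65463365 - 0.8300 * 0.99104038 * 0.48943265 = 0.1800


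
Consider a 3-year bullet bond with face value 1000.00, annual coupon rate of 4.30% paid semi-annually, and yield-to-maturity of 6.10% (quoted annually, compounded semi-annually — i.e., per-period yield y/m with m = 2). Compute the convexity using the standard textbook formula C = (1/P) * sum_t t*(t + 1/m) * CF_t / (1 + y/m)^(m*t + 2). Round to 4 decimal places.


Coupon per period c = face * coupon_rate / m = 21.500000
Periods per year m = 2; per-period yield y/m = 0.030500
Number of cashflows N = 6
Cashflows (t years, CF_t, discount factor 1/(1+y/m)^(m*t), PV):
  t = 0.5000: CF_t = 21.500000, DF = 0.970403, PV = 20.863658
  t = 1.0000: CF_t = 21.500000, DF = 0.941681, PV = 20.246151
  t = 1.5000: CF_t = 21.500000, DF = 0.913810, PV = 19.646920
  t = 2.0000: CF_t = 21.500000, DF = 0.886764, PV = 19.065424
  t = 2.5000: CF_t = 21.500000, DF = 0.860518, PV = 18.501140
  t = 3.0000: CF_t = 1021.500000, DF = 0.835049, PV = 853.002677
Price P = sum_t PV_t = 951.325970
Convexity numerator sum_t t*(t + 1/m) * CF_t / (1+y/m)^(m*t + 2):
  t = 0.5000: term = 9.823460
  t = 1.0000: term = 28.598136
  t = 1.5000: term = 55.503419
  t = 2.0000: term = 89.767781
  t = 2.5000: term = 130.666347
  t = 3.0000: term = 8434.196230
Convexity = (1/P) * sum = 8748.555373 / 951.325970 = 9.196170

Answer: Convexity = 9.1962


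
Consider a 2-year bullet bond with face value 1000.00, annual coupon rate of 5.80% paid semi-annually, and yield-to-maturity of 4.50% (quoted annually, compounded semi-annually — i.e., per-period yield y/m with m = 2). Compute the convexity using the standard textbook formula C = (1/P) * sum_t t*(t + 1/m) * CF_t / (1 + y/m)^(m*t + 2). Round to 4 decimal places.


Coupon per period c = face * coupon_rate / m = 29.000000
Periods per year m = 2; per-period yield y/m = 0.022500
Number of cashflows N = 4
Cashflows (t years, CF_t, discount factor 1/(1+y/m)^(m*t), PV):
  t = 0.5000: CF_t = 29.000000, DF = 0.977995, PV = 28.361858
  t = 1.0000: CF_t = 29.000000, DF = 0.956474, PV = 27.737759
  t = 1.5000: CF_t = 29.000000, DF = 0.935427, PV = 27.127392
  t = 2.0000: CF_t = 1029.000000, DF = 0.914843, PV = 941.373802
Price P = sum_t PV_t = 1024.600811
Convexity numerator sum_t t*(t + 1/m) * CF_t / (1+y/m)^(m*t + 2):
  t = 0.5000: term = 13.563696
  t = 1.0000: term = 39.795686
  t = 1.5000: term = 77.839972
  t = 2.0000: term = 4501.999879
Convexity = (1/P) * sum = 4633.199233 / 1024.600811 = 4.521955

Answer: Convexity = 4.5220


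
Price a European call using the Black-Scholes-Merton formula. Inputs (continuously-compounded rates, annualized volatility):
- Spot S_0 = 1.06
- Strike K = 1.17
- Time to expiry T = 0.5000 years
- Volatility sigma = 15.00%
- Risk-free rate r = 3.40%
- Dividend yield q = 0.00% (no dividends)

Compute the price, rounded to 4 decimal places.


Answer: Price = 0.0148

Derivation:
d1 = (ln(S/K) + (r - q + 0.5*sigma^2) * T) / (sigma * sqrt(T)) = -0.71757046
d2 = d1 - sigma * sqrt(T) = -0.82363648
exp(-rT) = 0.98314368; exp(-qT) = 1.00000000
C = S_0 * exp(-qT) * N(d1) - K * exp(-rT) * N(d2)
N(d1) = 0.23651109; N(d2) = 0.20507307
C = 1.0600 * 1.00000000 * 0.23651109 - 1.1700 * 0.98314368 * 0.20507307 = 0.0148


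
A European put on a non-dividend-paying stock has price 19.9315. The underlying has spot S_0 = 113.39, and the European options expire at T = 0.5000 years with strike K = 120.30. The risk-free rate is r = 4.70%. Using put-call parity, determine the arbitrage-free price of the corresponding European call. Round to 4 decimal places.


Answer: Call price = 15.8156

Derivation:
Put-call parity: C - P = S_0 * exp(-qT) - K * exp(-rT).
S_0 * exp(-qT) = 113.3900 * 1.00000000 = 113.39000000
K * exp(-rT) = 120.3000 * 0.97677397 = 117.50590915
C = P + S*exp(-qT) - K*exp(-rT)
C = 19.9315 + 113.39000000 - 117.50590915 = 15.8156


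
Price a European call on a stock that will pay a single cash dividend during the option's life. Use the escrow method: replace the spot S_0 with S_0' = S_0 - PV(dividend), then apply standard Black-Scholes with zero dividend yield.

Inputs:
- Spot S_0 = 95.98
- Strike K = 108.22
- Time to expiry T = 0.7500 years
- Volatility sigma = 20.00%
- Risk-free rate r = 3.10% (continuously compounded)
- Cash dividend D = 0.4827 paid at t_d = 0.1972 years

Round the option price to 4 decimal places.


PV(D) = D * exp(-r * t_d) = 0.4827 * 0.99390545 = 0.47975816
S_0' = S_0 - PV(D) = 95.9800 - 0.47975816 = 95.50024184
d1 = (ln(S_0'/K) + (r + sigma^2/2)*T) / (sigma*sqrt(T)) = -0.50106736
d2 = d1 - sigma*sqrt(T) = -0.67427244
exp(-rT) = 0.97701820
N(d1) = 0.30816186; N(d2) = 0.25006906
C = S_0' * N(d1) - K * exp(-rT) * N(d2) = 95.50024184 * 0.30816186 - 108.2200 * 0.97701820 * 0.25006906 = 2.9890

Answer: Price = 2.9890


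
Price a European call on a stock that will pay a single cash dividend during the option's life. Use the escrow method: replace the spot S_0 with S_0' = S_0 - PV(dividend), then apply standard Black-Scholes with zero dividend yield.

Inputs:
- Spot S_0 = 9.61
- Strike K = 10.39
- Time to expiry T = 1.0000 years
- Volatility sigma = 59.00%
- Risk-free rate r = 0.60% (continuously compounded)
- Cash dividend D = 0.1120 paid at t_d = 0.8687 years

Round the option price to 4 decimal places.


Answer: Price = 1.9077

Derivation:
PV(D) = D * exp(-r * t_d) = 0.1120 * 0.99480136 = 0.11141775
S_0' = S_0 - PV(D) = 9.6100 - 0.11141775 = 9.49858225
d1 = (ln(S_0'/K) + (r + sigma^2/2)*T) / (sigma*sqrt(T)) = 0.15313347
d2 = d1 - sigma*sqrt(T) = -0.43686653
exp(-rT) = 0.99401796
N(d1) = 0.56085349; N(d2) = 0.33110407
C = S_0' * N(d1) - K * exp(-rT) * N(d2) = 9.49858225 * 0.56085349 - 10.3900 * 0.99401796 * 0.33110407 = 1.9077


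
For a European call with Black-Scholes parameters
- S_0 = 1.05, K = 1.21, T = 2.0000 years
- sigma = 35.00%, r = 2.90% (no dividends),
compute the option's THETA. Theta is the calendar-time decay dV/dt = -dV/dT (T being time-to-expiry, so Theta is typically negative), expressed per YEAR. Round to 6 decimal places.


d1 = 0.0781248029; d2 = -0.4168499439
phi(d1) = 0.3977266671; exp(-qT) = 1.0000000000; exp(-rT) = 0.9436499474
Theta = -S*exp(-qT)*phi(d1)*sigma/(2*sqrt(T)) - r*K*exp(-rT)*N(d2) + q*S*exp(-qT)*N(d1)
N(d1) = 0.5311356112; N(d2) = 0.3383940843; sqrt(T) = 1.4142135624
Term 1 = -1.0500 * 1.0000000000 * 0.3977266671 * 0.3500 / (2 * 1.4142135624) = -0.0516769723
Term 2 = -0.0290 * 1.2100 * 0.9436499474 * 0.3383940843 = -0.0112051339
Term 3 = 0 (no dividend yield, q = 0)
Theta = -0.0516769723 + (-0.0112051339) + (0.0000000000) = -0.062882

Answer: Theta = -0.062882


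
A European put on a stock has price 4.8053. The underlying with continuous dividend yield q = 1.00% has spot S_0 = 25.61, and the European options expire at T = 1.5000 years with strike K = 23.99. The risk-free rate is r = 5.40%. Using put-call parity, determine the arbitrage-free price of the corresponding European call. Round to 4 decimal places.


Answer: Call price = 7.9106

Derivation:
Put-call parity: C - P = S_0 * exp(-qT) - K * exp(-rT).
S_0 * exp(-qT) = 25.6100 * 0.98511194 = 25.22871677
K * exp(-rT) = 23.9900 * 0.92219369 = 22.12342666
C = P + S*exp(-qT) - K*exp(-rT)
C = 4.8053 + 25.22871677 - 22.12342666 = 7.9106


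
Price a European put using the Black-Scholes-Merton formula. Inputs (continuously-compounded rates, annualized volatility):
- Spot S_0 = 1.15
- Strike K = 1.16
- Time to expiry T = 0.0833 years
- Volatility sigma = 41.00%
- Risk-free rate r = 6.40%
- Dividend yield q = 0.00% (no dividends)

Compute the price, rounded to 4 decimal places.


Answer: Price = 0.0563

Derivation:
d1 = (ln(S/K) + (r - q + 0.5*sigma^2) * T) / (sigma * sqrt(T)) = 0.03105218
d2 = d1 - sigma * sqrt(T) = -0.08728095
exp(-rT) = 0.99468299; exp(-qT) = 1.00000000
P = K * exp(-rT) * N(-d2) - S_0 * exp(-qT) * N(-d1)
N(-d1) = 0.48761396; N(-d2) = 0.53477590
P = 1.1600 * 0.99468299 * 0.53477590 - 1.1500 * 1.00000000 * 0.48761396 = 0.0563


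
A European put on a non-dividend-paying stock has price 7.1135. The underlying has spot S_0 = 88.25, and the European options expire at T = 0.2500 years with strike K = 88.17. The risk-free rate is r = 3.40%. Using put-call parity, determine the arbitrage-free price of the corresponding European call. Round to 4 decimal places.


Answer: Call price = 7.9398

Derivation:
Put-call parity: C - P = S_0 * exp(-qT) - K * exp(-rT).
S_0 * exp(-qT) = 88.2500 * 1.00000000 = 88.25000000
K * exp(-rT) = 88.1700 * 0.99153602 = 87.42373114
C = P + S*exp(-qT) - K*exp(-rT)
C = 7.1135 + 88.25000000 - 87.42373114 = 7.9398


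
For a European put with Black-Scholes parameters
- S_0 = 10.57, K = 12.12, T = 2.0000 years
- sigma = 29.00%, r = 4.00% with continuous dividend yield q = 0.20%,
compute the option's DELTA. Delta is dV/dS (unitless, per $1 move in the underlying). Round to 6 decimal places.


d1 = 0.0567217146; d2 = -0.3534002185
phi(d1) = 0.3983010273; exp(-qT) = 0.9960079893; exp(-rT) = 0.9231163464
N(-d1) = 0.4773834381
Delta = -exp(-qT) * N(-d1) = -0.9960079893 * 0.4773834381 = -0.475478

Answer: Delta = -0.475478


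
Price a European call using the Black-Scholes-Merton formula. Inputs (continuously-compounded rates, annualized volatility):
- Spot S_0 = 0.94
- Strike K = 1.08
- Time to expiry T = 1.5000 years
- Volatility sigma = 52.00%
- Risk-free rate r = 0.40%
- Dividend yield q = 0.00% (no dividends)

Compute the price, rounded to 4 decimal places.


d1 = (ln(S/K) + (r - q + 0.5*sigma^2) * T) / (sigma * sqrt(T)) = 0.10985578
d2 = d1 - sigma * sqrt(T) = -0.52701156
exp(-rT) = 0.99401796; exp(-qT) = 1.00000000
C = S_0 * exp(-qT) * N(d1) - K * exp(-rT) * N(d2)
N(d1) = 0.54373812; N(d2) = 0.29909278
C = 0.9400 * 1.00000000 * 0.54373812 - 1.0800 * 0.99401796 * 0.29909278 = 0.1900

Answer: Price = 0.1900


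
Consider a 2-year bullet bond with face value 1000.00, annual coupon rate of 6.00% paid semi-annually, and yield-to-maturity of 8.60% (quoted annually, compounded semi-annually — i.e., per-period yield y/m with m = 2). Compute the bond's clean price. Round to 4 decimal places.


Coupon per period c = face * coupon_rate / m = 30.000000
Periods per year m = 2; per-period yield y/m = 0.043000
Number of cashflows N = 4
Cashflows (t years, CF_t, discount factor 1/(1+y/m)^(m*t), PV):
  t = 0.5000: CF_t = 30.000000, DF = 0.958773, PV = 28.763183
  t = 1.0000: CF_t = 30.000000, DF = 0.919245, PV = 27.577357
  t = 1.5000: CF_t = 30.000000, DF = 0.881347, PV = 26.440419
  t = 2.0000: CF_t = 1030.000000, DF = 0.845012, PV = 870.362139
Price P = sum_t PV_t = 953.143098

Answer: Price = 953.1431


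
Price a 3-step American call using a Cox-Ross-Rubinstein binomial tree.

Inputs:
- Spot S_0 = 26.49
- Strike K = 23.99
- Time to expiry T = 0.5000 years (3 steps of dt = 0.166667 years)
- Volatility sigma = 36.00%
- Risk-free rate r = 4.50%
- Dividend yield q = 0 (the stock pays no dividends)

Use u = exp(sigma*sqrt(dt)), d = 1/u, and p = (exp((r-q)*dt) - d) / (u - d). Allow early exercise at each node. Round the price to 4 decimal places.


dt = T/N = 0.166667
u = exp(sigma*sqrt(dt)) = 1.158319; d = 1/u = 0.863320
p = (exp((r-q)*dt) - d) / (u - d) = 0.488843
Discount per step: exp(-r*dt) = 0.992528
Stock lattice S(k, i) with i counting down-moves:
  k=0: S(0,0) = 26.4900
  k=1: S(1,0) = 30.6839; S(1,1) = 22.8694
  k=2: S(2,0) = 35.5417; S(2,1) = 26.4900; S(2,2) = 19.7436
  k=3: S(3,0) = 41.1686; S(3,1) = 30.6839; S(3,2) = 22.8694; S(3,3) = 17.0450
Terminal payoffs V(N, i) = max(S_T - K, 0):
  V(3,0) = 17.178585; V(3,1) = 6.693857; V(3,2) = 0.000000; V(3,3) = 0.000000
Backward induction: V(k, i) = exp(-r*dt) * [p * V(k+1, i) + (1-p) * V(k+1, i+1)]; then take max(V_cont, immediate exercise) for American.
  V(2,0) = exp(-r*dt) * [p*17.178585 + (1-p)*6.693857] = 11.730931; exercise = 11.551679; V(2,0) = max -> 11.730931
  V(2,1) = exp(-r*dt) * [p*6.693857 + (1-p)*0.000000] = 3.247796; exercise = 2.500000; V(2,1) = max -> 3.247796
  V(2,2) = exp(-r*dt) * [p*0.000000 + (1-p)*0.000000] = 0.000000; exercise = 0.000000; V(2,2) = max -> 0.000000
  V(1,0) = exp(-r*dt) * [p*11.730931 + (1-p)*3.247796] = 7.339465; exercise = 6.693857; V(1,0) = max -> 7.339465
  V(1,1) = exp(-r*dt) * [p*3.247796 + (1-p)*0.000000] = 1.575800; exercise = 0.000000; V(1,1) = max -> 1.575800
  V(0,0) = exp(-r*dt) * [p*7.339465 + (1-p)*1.575800] = 4.360501; exercise = 2.500000; V(0,0) = max -> 4.360501

Answer: Price = V(0,0) = 4.3605


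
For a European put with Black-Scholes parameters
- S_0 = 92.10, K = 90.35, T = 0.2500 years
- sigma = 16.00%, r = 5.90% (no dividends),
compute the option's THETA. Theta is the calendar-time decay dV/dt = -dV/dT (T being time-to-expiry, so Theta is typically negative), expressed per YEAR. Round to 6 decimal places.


Answer: Theta = -3.437776

Derivation:
d1 = 0.4641740778; d2 = 0.3841740778
phi(d1) = 0.3581987352; exp(-qT) = 1.0000000000; exp(-rT) = 0.9853582484
Theta = -S*exp(-qT)*phi(d1)*sigma/(2*sqrt(T)) + r*K*exp(-rT)*N(-d2) - q*S*exp(-qT)*N(-d1)
N(-d1) = 0.3212615159; N(-d2) = 0.3504247149; sqrt(T) = 0.5000000000
Term 1 = -92.1000 * 1.0000000000 * 0.3581987352 * 0.1600 / (2 * 0.5000000000) = -5.2784165619
Term 2 = 0.0590 * 90.3500 * 0.9853582484 * 0.3504247149 = 1.8406408389
Term 3 = 0 (no dividend yield, q = 0)
Theta = -5.2784165619 + (1.8406408389) + (0.0000000000) = -3.437776


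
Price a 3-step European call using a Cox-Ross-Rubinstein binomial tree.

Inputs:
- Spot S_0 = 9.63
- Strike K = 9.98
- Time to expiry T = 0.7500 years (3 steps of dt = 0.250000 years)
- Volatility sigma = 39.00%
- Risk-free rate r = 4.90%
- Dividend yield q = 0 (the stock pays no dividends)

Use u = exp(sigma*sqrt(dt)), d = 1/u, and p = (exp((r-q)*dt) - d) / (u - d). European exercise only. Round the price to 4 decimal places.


dt = T/N = 0.250000
u = exp(sigma*sqrt(dt)) = 1.215311; d = 1/u = 0.822835
p = (exp((r-q)*dt) - d) / (u - d) = 0.482808
Discount per step: exp(-r*dt) = 0.987825
Stock lattice S(k, i) with i counting down-moves:
  k=0: S(0,0) = 9.6300
  k=1: S(1,0) = 11.7034; S(1,1) = 7.9239
  k=2: S(2,0) = 14.2233; S(2,1) = 9.6300; S(2,2) = 6.5201
  k=3: S(3,0) = 17.2858; S(3,1) = 11.7034; S(3,2) = 7.9239; S(3,3) = 5.3649
Terminal payoffs V(N, i) = max(S_T - K, 0):
  V(3,0) = 7.305763; V(3,1) = 1.723445; V(3,2) = 0.000000; V(3,3) = 0.000000
Backward induction: V(k, i) = exp(-r*dt) * [p * V(k+1, i) + (1-p) * V(k+1, i+1)].
  V(2,0) = exp(-r*dt) * [p*7.305763 + (1-p)*1.723445] = 4.364834
  V(2,1) = exp(-r*dt) * [p*1.723445 + (1-p)*0.000000] = 0.821962
  V(2,2) = exp(-r*dt) * [p*0.000000 + (1-p)*0.000000] = 0.000000
  V(1,0) = exp(-r*dt) * [p*4.364834 + (1-p)*0.821962] = 2.501655
  V(1,1) = exp(-r*dt) * [p*0.821962 + (1-p)*0.000000] = 0.392018
  V(0,0) = exp(-r*dt) * [p*2.501655 + (1-p)*0.392018] = 1.393393

Answer: Price = V(0,0) = 1.3934


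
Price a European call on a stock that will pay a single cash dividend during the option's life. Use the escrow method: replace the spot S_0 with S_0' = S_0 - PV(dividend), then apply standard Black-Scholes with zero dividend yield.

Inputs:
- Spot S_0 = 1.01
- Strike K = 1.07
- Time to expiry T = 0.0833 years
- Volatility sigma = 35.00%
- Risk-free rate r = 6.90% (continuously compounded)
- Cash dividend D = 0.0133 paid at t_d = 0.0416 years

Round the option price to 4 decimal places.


PV(D) = D * exp(-r * t_d) = 0.0133 * 0.99713372 = 0.01326188
S_0' = S_0 - PV(D) = 1.0100 - 0.01326188 = 0.99673812
d1 = (ln(S_0'/K) + (r + sigma^2/2)*T) / (sigma*sqrt(T)) = -0.59471748
d2 = d1 - sigma*sqrt(T) = -0.69573357
exp(-rT) = 0.99426879
N(d1) = 0.27601617; N(d2) = 0.24329785
C = S_0' * N(d1) - K * exp(-rT) * N(d2) = 0.99673812 * 0.27601617 - 1.0700 * 0.99426879 * 0.24329785 = 0.0163

Answer: Price = 0.0163
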